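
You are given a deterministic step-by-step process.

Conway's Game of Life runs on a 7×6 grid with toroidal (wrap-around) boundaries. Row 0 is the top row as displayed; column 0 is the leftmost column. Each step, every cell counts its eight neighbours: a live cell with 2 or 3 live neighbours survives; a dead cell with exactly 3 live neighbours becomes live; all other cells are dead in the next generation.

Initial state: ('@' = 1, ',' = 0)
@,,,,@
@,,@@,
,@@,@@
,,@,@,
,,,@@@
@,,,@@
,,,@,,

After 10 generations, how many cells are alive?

k=0  @,,,,@
@,,@@,
,@@,@@
,,@,@,
,,,@@@
@,,,@@
,,,@,,
k=1  @,,@,@
,,@@,,
@@@,,,
@@@,,,
@,,,,,
@,,,,,
,,,,,,
k=2  ,,@@@,
,,,@@@
@,,,,,
,,@,,@
@,,,,@
,,,,,,
@,,,,@
k=3  @,@,,,
,,@,,@
@,,@,,
,@,,,@
@,,,,@
,,,,,,
,,,@@@
k=4  @@@,,,
@,@@,@
@@@,@@
,@,,@@
@,,,,@
@,,,,,
,,,@@@
k=5  ,,,,,,
,,,,,,
,,,,,,
,,@@,,
,@,,@,
@,,,,,
,,@@@@
k=6  ,,,@@,
,,,,,,
,,,,,,
,,@@,,
,@@@,,
@@@,,,
,,,@@@
k=7  ,,,@,@
,,,,,,
,,,,,,
,@,@,,
@,,,,,
@,,,,@
@@,,,@
k=8  ,,,,@@
,,,,,,
,,,,,,
,,,,,,
@@,,,@
,,,,,,
,@,,,,
k=9  ,,,,,,
,,,,,,
,,,,,,
@,,,,,
@,,,,,
,@,,,,
,,,,,,
k=10  ,,,,,,
,,,,,,
,,,,,,
,,,,,,
@@,,,,
,,,,,,
,,,,,,

2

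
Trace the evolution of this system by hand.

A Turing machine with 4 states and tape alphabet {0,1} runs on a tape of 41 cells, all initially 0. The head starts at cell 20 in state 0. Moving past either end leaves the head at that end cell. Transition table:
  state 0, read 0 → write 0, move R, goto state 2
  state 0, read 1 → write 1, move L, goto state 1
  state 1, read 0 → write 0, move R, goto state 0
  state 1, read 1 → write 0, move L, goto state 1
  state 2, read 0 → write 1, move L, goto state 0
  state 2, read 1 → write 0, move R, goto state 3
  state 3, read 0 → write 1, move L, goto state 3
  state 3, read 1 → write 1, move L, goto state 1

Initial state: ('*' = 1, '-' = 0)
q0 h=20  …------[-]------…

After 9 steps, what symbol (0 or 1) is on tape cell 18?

1

[0] q0 h=20  …------[-]------…
[1] q2 h=21  …------[-]------…
[2] q0 h=20  …------[-]*-----…
[3] q2 h=21  …------[*]------…
[4] q3 h=22  …------[-]------…
[5] q3 h=21  …------[-]*-----…
[6] q3 h=20  …------[-]**----…
[7] q3 h=19  …------[-]***---…
[8] q3 h=18  …------[-]****--…
[9] q3 h=17  …------[-]*****-…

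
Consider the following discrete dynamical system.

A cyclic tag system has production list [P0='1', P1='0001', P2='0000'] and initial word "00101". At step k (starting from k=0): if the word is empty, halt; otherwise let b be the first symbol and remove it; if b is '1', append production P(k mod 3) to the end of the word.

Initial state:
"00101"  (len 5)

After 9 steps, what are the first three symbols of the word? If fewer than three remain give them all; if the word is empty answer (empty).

k=0  "00101"  (len 5)
k=1  "0101"  (len 4)
k=2  "101"  (len 3)
k=3  "010000"  (len 6)
k=4  "10000"  (len 5)
k=5  "00000001"  (len 8)
k=6  "0000001"  (len 7)
k=7  "000001"  (len 6)
k=8  "00001"  (len 5)
k=9  "0001"  (len 4)

000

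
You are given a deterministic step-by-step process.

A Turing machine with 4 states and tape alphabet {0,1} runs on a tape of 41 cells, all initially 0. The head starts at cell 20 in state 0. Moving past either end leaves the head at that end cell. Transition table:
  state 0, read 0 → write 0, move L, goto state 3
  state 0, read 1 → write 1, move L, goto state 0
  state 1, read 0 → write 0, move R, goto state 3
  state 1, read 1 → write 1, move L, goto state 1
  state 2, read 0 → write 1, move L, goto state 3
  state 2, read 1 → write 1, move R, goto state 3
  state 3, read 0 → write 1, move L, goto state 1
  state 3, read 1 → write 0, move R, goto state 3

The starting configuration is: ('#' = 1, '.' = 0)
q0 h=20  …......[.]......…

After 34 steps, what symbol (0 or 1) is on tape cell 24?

0

gen 0: q0 h=20  …......[.]......…
gen 1: q3 h=19  …......[.]......…
gen 2: q1 h=18  …......[.]#.....…
gen 3: q3 h=19  …......[#]......…
gen 4: q3 h=20  …......[.]......…
gen 5: q1 h=19  …......[.]#.....…
gen 6: q3 h=20  …......[#]......…
gen 7: q3 h=21  …......[.]......…
gen 8: q1 h=20  …......[.]#.....…
gen 9: q3 h=21  …......[#]......…
gen 10: q3 h=22  …......[.]......…
gen 11: q1 h=21  …......[.]#.....…
gen 12: q3 h=22  …......[#]......…
gen 13: q3 h=23  …......[.]......…
gen 14: q1 h=22  …......[.]#.....…
gen 15: q3 h=23  …......[#]......…
gen 16: q3 h=24  …......[.]......…
gen 17: q1 h=23  …......[.]#.....…
gen 18: q3 h=24  …......[#]......…
gen 19: q3 h=25  …......[.]......…
gen 20: q1 h=24  …......[.]#.....…
gen 21: q3 h=25  …......[#]......…
gen 22: q3 h=26  …......[.]......…
gen 23: q1 h=25  …......[.]#.....…
gen 24: q3 h=26  …......[#]......…
gen 25: q3 h=27  …......[.]......…
gen 26: q1 h=26  …......[.]#.....…
gen 27: q3 h=27  …......[#]......…
gen 28: q3 h=28  …......[.]......…
gen 29: q1 h=27  …......[.]#.....…
gen 30: q3 h=28  …......[#]......…
gen 31: q3 h=29  …......[.]......…
gen 32: q1 h=28  …......[.]#.....…
gen 33: q3 h=29  …......[#]......…
gen 34: q3 h=30  …......[.]......…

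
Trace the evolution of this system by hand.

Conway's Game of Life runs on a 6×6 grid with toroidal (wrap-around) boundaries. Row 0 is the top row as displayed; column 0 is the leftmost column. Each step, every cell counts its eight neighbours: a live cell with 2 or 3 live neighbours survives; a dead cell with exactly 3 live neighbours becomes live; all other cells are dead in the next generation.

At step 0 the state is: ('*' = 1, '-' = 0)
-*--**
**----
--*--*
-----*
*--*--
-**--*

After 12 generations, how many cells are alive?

t=0: -*--**
**----
--*--*
-----*
*--*--
-**--*
t=1: ----**
-**-*-
-*---*
*---**
***-**
-***-*
t=2: -----*
-****-
-***--
--**--
------
------
t=3: --***-
**--*-
------
-*-*--
------
------
t=4: -*****
-**-**
***---
------
------
---*--
t=5: -*---*
------
*-**-*
-*----
------
---*--
t=6: ------
-**-**
***---
***---
------
------
t=7: ------
--**-*
------
*-*---
-*----
------
t=8: ------
------
-***--
-*----
-*----
------
t=9: ------
--*---
-**---
**----
------
------
t=10: ------
-**---
*-*---
***---
------
------
t=11: ------
-**---
*--*--
*-*---
-*----
------
t=12: ------
-**---
*--*--
*-*---
-*----
------

7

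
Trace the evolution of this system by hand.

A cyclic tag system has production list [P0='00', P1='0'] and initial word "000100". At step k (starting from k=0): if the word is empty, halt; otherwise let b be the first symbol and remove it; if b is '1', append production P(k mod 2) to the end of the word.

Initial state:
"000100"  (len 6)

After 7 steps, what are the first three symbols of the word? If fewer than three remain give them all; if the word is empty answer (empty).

(empty)

k=0  "000100"  (len 6)
k=1  "00100"  (len 5)
k=2  "0100"  (len 4)
k=3  "100"  (len 3)
k=4  "000"  (len 3)
k=5  "00"  (len 2)
k=6  "0"  (len 1)
k=7  (halted — word empty)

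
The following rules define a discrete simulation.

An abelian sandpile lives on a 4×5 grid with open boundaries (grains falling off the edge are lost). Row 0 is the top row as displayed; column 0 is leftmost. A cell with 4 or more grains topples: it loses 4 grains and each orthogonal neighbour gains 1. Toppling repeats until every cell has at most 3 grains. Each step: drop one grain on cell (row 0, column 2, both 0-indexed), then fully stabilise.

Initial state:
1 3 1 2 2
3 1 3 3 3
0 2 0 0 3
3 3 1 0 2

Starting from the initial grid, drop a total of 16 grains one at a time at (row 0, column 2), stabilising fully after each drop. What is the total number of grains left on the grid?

k=0  1 3 1 2 2
3 1 3 3 3
0 2 0 0 3
3 3 1 0 2
k=1  1 3 2 2 2
3 1 3 3 3
0 2 0 0 3
3 3 1 0 2
k=2  1 3 3 2 2
3 1 3 3 3
0 2 0 0 3
3 3 1 0 2
k=3  2 0 3 1 0
3 3 1 2 2
0 2 1 2 0
3 3 1 0 3
k=4  2 1 0 2 0
3 3 2 2 2
0 2 1 2 0
3 3 1 0 3
k=5  2 1 1 2 0
3 3 2 2 2
0 2 1 2 0
3 3 1 0 3
k=6  2 1 2 2 0
3 3 2 2 2
0 2 1 2 0
3 3 1 0 3
k=7  2 1 3 2 0
3 3 2 2 2
0 2 1 2 0
3 3 1 0 3
k=8  2 2 0 3 0
3 3 3 2 2
0 2 1 2 0
3 3 1 0 3
k=9  2 2 1 3 0
3 3 3 2 2
0 2 1 2 0
3 3 1 0 3
k=10  2 2 2 3 0
3 3 3 2 2
0 2 1 2 0
3 3 1 0 3
k=11  2 2 3 3 0
3 3 3 2 2
0 2 1 2 0
3 3 1 0 3
k=12  0 1 3 1 1
1 2 2 0 3
1 3 2 3 0
3 3 1 0 3
k=13  0 2 0 2 1
1 2 3 0 3
1 3 2 3 0
3 3 1 0 3
k=14  0 2 1 2 1
1 2 3 0 3
1 3 2 3 0
3 3 1 0 3
k=15  0 2 2 2 1
1 2 3 0 3
1 3 2 3 0
3 3 1 0 3
k=16  0 2 3 2 1
1 2 3 0 3
1 3 2 3 0
3 3 1 0 3

36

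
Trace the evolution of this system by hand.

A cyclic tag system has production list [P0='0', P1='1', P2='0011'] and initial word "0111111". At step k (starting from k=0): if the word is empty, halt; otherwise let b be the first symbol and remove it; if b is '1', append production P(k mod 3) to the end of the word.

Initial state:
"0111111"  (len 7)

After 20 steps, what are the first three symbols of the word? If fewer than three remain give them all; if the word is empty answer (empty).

100

t=0: "0111111"  (len 7)
t=1: "111111"  (len 6)
t=2: "111111"  (len 6)
t=3: "111110011"  (len 9)
t=4: "111100110"  (len 9)
t=5: "111001101"  (len 9)
t=6: "110011010011"  (len 12)
t=7: "100110100110"  (len 12)
t=8: "001101001101"  (len 12)
t=9: "01101001101"  (len 11)
t=10: "1101001101"  (len 10)
t=11: "1010011011"  (len 10)
t=12: "0100110110011"  (len 13)
t=13: "100110110011"  (len 12)
t=14: "001101100111"  (len 12)
t=15: "01101100111"  (len 11)
t=16: "1101100111"  (len 10)
t=17: "1011001111"  (len 10)
t=18: "0110011110011"  (len 13)
t=19: "110011110011"  (len 12)
t=20: "100111100111"  (len 12)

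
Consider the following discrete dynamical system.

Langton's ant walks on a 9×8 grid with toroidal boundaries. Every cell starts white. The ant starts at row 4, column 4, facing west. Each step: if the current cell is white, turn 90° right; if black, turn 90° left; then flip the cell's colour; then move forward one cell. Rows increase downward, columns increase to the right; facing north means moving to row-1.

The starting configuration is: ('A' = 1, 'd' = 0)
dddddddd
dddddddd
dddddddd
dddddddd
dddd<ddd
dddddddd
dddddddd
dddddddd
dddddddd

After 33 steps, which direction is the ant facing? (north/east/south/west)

north

step 0: dddddddd
dddddddd
dddddddd
dddddddd
dddd<ddd
dddddddd
dddddddd
dddddddd
dddddddd
step 1: dddddddd
dddddddd
dddddddd
dddd^ddd
ddddAddd
dddddddd
dddddddd
dddddddd
dddddddd
step 2: dddddddd
dddddddd
dddddddd
ddddA>dd
ddddAddd
dddddddd
dddddddd
dddddddd
dddddddd
step 3: dddddddd
dddddddd
dddddddd
ddddAAdd
ddddAvdd
dddddddd
dddddddd
dddddddd
dddddddd
step 4: dddddddd
dddddddd
dddddddd
ddddAAdd
dddd<Add
dddddddd
dddddddd
dddddddd
dddddddd
step 5: dddddddd
dddddddd
dddddddd
ddddAAdd
dddddAdd
ddddvddd
dddddddd
dddddddd
dddddddd
step 6: dddddddd
dddddddd
dddddddd
ddddAAdd
dddddAdd
ddd<Addd
dddddddd
dddddddd
dddddddd
step 7: dddddddd
dddddddd
dddddddd
ddddAAdd
ddd^dAdd
dddAAddd
dddddddd
dddddddd
dddddddd
step 8: dddddddd
dddddddd
dddddddd
ddddAAdd
dddA>Add
dddAAddd
dddddddd
dddddddd
dddddddd
step 9: dddddddd
dddddddd
dddddddd
ddddAAdd
dddAAAdd
dddAvddd
dddddddd
dddddddd
dddddddd
step 10: dddddddd
dddddddd
dddddddd
ddddAAdd
dddAAAdd
dddAd>dd
dddddddd
dddddddd
dddddddd
step 11: dddddddd
dddddddd
dddddddd
ddddAAdd
dddAAAdd
dddAdAdd
dddddvdd
dddddddd
dddddddd
step 12: dddddddd
dddddddd
dddddddd
ddddAAdd
dddAAAdd
dddAdAdd
dddd<Add
dddddddd
dddddddd
step 13: dddddddd
dddddddd
dddddddd
ddddAAdd
dddAAAdd
dddA^Add
ddddAAdd
dddddddd
dddddddd
step 14: dddddddd
dddddddd
dddddddd
ddddAAdd
dddAAAdd
dddAA>dd
ddddAAdd
dddddddd
dddddddd
step 15: dddddddd
dddddddd
dddddddd
ddddAAdd
dddAA^dd
dddAAddd
ddddAAdd
dddddddd
dddddddd
step 16: dddddddd
dddddddd
dddddddd
ddddAAdd
dddA<ddd
dddAAddd
ddddAAdd
dddddddd
dddddddd
step 17: dddddddd
dddddddd
dddddddd
ddddAAdd
dddAdddd
dddAvddd
ddddAAdd
dddddddd
dddddddd
step 18: dddddddd
dddddddd
dddddddd
ddddAAdd
dddAdddd
dddAd>dd
ddddAAdd
dddddddd
dddddddd
step 19: dddddddd
dddddddd
dddddddd
ddddAAdd
dddAdddd
dddAdAdd
ddddAvdd
dddddddd
dddddddd
step 20: dddddddd
dddddddd
dddddddd
ddddAAdd
dddAdddd
dddAdAdd
ddddAd>d
dddddddd
dddddddd
step 21: dddddddd
dddddddd
dddddddd
ddddAAdd
dddAdddd
dddAdAdd
ddddAdAd
ddddddvd
dddddddd
step 22: dddddddd
dddddddd
dddddddd
ddddAAdd
dddAdddd
dddAdAdd
ddddAdAd
ddddd<Ad
dddddddd
step 23: dddddddd
dddddddd
dddddddd
ddddAAdd
dddAdddd
dddAdAdd
ddddA^Ad
dddddAAd
dddddddd
step 24: dddddddd
dddddddd
dddddddd
ddddAAdd
dddAdddd
dddAdAdd
ddddAA>d
dddddAAd
dddddddd
step 25: dddddddd
dddddddd
dddddddd
ddddAAdd
dddAdddd
dddAdA^d
ddddAAdd
dddddAAd
dddddddd
step 26: dddddddd
dddddddd
dddddddd
ddddAAdd
dddAdddd
dddAdAA>
ddddAAdd
dddddAAd
dddddddd
step 27: dddddddd
dddddddd
dddddddd
ddddAAdd
dddAdddd
dddAdAAA
ddddAAdv
dddddAAd
dddddddd
step 28: dddddddd
dddddddd
dddddddd
ddddAAdd
dddAdddd
dddAdAAA
ddddAA<A
dddddAAd
dddddddd
step 29: dddddddd
dddddddd
dddddddd
ddddAAdd
dddAdddd
dddAdA^A
ddddAAAA
dddddAAd
dddddddd
step 30: dddddddd
dddddddd
dddddddd
ddddAAdd
dddAdddd
dddAd<dA
ddddAAAA
dddddAAd
dddddddd
step 31: dddddddd
dddddddd
dddddddd
ddddAAdd
dddAdddd
dddAdddA
ddddAvAA
dddddAAd
dddddddd
step 32: dddddddd
dddddddd
dddddddd
ddddAAdd
dddAdddd
dddAdddA
ddddAd>A
dddddAAd
dddddddd
step 33: dddddddd
dddddddd
dddddddd
ddddAAdd
dddAdddd
dddAdd^A
ddddAddA
dddddAAd
dddddddd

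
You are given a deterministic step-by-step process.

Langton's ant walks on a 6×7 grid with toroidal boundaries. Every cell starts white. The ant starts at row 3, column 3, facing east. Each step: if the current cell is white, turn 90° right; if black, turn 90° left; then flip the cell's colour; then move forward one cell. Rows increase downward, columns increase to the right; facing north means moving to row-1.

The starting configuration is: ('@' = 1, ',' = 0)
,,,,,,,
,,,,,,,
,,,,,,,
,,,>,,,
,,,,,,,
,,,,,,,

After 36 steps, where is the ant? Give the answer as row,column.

3,6

t=0: ,,,,,,,
,,,,,,,
,,,,,,,
,,,>,,,
,,,,,,,
,,,,,,,
t=1: ,,,,,,,
,,,,,,,
,,,,,,,
,,,@,,,
,,,v,,,
,,,,,,,
t=2: ,,,,,,,
,,,,,,,
,,,,,,,
,,,@,,,
,,<@,,,
,,,,,,,
t=3: ,,,,,,,
,,,,,,,
,,,,,,,
,,^@,,,
,,@@,,,
,,,,,,,
t=4: ,,,,,,,
,,,,,,,
,,,,,,,
,,@>,,,
,,@@,,,
,,,,,,,
t=5: ,,,,,,,
,,,,,,,
,,,^,,,
,,@,,,,
,,@@,,,
,,,,,,,
t=6: ,,,,,,,
,,,,,,,
,,,@>,,
,,@,,,,
,,@@,,,
,,,,,,,
t=7: ,,,,,,,
,,,,,,,
,,,@@,,
,,@,v,,
,,@@,,,
,,,,,,,
t=8: ,,,,,,,
,,,,,,,
,,,@@,,
,,@<@,,
,,@@,,,
,,,,,,,
t=9: ,,,,,,,
,,,,,,,
,,,^@,,
,,@@@,,
,,@@,,,
,,,,,,,
t=10: ,,,,,,,
,,,,,,,
,,<,@,,
,,@@@,,
,,@@,,,
,,,,,,,
t=11: ,,,,,,,
,,^,,,,
,,@,@,,
,,@@@,,
,,@@,,,
,,,,,,,
t=12: ,,,,,,,
,,@>,,,
,,@,@,,
,,@@@,,
,,@@,,,
,,,,,,,
t=13: ,,,,,,,
,,@@,,,
,,@v@,,
,,@@@,,
,,@@,,,
,,,,,,,
t=14: ,,,,,,,
,,@@,,,
,,<@@,,
,,@@@,,
,,@@,,,
,,,,,,,
t=15: ,,,,,,,
,,@@,,,
,,,@@,,
,,v@@,,
,,@@,,,
,,,,,,,
t=16: ,,,,,,,
,,@@,,,
,,,@@,,
,,,>@,,
,,@@,,,
,,,,,,,
t=17: ,,,,,,,
,,@@,,,
,,,^@,,
,,,,@,,
,,@@,,,
,,,,,,,
t=18: ,,,,,,,
,,@@,,,
,,<,@,,
,,,,@,,
,,@@,,,
,,,,,,,
t=19: ,,,,,,,
,,^@,,,
,,@,@,,
,,,,@,,
,,@@,,,
,,,,,,,
t=20: ,,,,,,,
,<,@,,,
,,@,@,,
,,,,@,,
,,@@,,,
,,,,,,,
t=21: ,^,,,,,
,@,@,,,
,,@,@,,
,,,,@,,
,,@@,,,
,,,,,,,
t=22: ,@>,,,,
,@,@,,,
,,@,@,,
,,,,@,,
,,@@,,,
,,,,,,,
t=23: ,@@,,,,
,@v@,,,
,,@,@,,
,,,,@,,
,,@@,,,
,,,,,,,
t=24: ,@@,,,,
,<@@,,,
,,@,@,,
,,,,@,,
,,@@,,,
,,,,,,,
t=25: ,@@,,,,
,,@@,,,
,v@,@,,
,,,,@,,
,,@@,,,
,,,,,,,
t=26: ,@@,,,,
,,@@,,,
<@@,@,,
,,,,@,,
,,@@,,,
,,,,,,,
t=27: ,@@,,,,
^,@@,,,
@@@,@,,
,,,,@,,
,,@@,,,
,,,,,,,
t=28: ,@@,,,,
@>@@,,,
@@@,@,,
,,,,@,,
,,@@,,,
,,,,,,,
t=29: ,@@,,,,
@@@@,,,
@v@,@,,
,,,,@,,
,,@@,,,
,,,,,,,
t=30: ,@@,,,,
@@@@,,,
@,>,@,,
,,,,@,,
,,@@,,,
,,,,,,,
t=31: ,@@,,,,
@@^@,,,
@,,,@,,
,,,,@,,
,,@@,,,
,,,,,,,
t=32: ,@@,,,,
@<,@,,,
@,,,@,,
,,,,@,,
,,@@,,,
,,,,,,,
t=33: ,@@,,,,
@,,@,,,
@v,,@,,
,,,,@,,
,,@@,,,
,,,,,,,
t=34: ,@@,,,,
@,,@,,,
<@,,@,,
,,,,@,,
,,@@,,,
,,,,,,,
t=35: ,@@,,,,
@,,@,,,
,@,,@,,
v,,,@,,
,,@@,,,
,,,,,,,
t=36: ,@@,,,,
@,,@,,,
,@,,@,,
@,,,@,<
,,@@,,,
,,,,,,,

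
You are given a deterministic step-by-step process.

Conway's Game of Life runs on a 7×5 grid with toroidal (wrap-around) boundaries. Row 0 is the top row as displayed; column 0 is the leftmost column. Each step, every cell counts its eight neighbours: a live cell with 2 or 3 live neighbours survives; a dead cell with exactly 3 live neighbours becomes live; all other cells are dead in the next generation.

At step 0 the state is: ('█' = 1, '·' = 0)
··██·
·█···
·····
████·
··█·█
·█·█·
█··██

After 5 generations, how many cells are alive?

5

step 0: ··██·
·█···
·····
████·
··█·█
·█·█·
█··██
step 1: ████·
··█··
█····
█████
····█
·█···
██···
step 2: █··██
█·███
█····
·███·
····█
·█···
····█
step 3: ·██··
··█··
█····
█████
██·█·
█····
···██
step 4: ·██··
··█··
█····
···█·
···█·
████·
█████
step 5: ····█
··█··
·····
····█
·█·█·
·····
·····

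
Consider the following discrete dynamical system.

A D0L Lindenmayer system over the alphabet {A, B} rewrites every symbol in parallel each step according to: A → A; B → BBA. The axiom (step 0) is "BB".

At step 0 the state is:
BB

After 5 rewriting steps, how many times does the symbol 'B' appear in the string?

gen 0: BB
gen 1: BBABBA
gen 2: BBABBAABBABBAA
gen 3: BBABBAABBABBAAABBABBAABBABBAAA
gen 4: BBABBAABBABBAAABBABBAABBABBAAAABBABBAABBABBAAABBABBAABBABBAAAA
gen 5: BBABBAABBABBAAABBABBAABBABBAAAABBABBAABBABBAAABBABBAABBABB…AABBABBAAABBABBAABBABBAAAABBABBAABBABBAAABBABBAABBABBAAAAA  (len 126)

64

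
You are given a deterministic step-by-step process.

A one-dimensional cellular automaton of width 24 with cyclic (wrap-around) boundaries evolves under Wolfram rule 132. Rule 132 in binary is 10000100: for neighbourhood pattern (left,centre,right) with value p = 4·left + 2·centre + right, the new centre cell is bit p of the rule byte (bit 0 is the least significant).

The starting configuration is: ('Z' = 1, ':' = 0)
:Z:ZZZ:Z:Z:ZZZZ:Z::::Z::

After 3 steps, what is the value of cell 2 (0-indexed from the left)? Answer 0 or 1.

0

step 0: :Z:ZZZ:Z:Z:ZZZZ:Z::::Z::
step 1: :Z::Z::Z:Z::ZZ::Z::::Z::
step 2: :Z::Z::Z:Z::::::Z::::Z::
step 3: :Z::Z::Z:Z::::::Z::::Z::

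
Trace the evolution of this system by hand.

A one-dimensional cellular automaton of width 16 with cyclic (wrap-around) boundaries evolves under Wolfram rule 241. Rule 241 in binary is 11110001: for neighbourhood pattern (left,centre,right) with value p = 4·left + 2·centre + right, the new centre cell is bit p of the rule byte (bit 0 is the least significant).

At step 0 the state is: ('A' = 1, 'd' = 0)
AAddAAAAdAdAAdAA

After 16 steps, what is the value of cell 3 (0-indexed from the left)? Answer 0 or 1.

[0] AAddAAAAdAdAAdAA
[1] AAAddAAAAdAdAAdA
[2] AAAAddAAAAdAdAAd
[3] dAAAAddAAAAdAdAA
[4] AdAAAAddAAAAdAdA
[5] AAdAAAAddAAAAdAd
[6] dAAdAAAAddAAAAdA
[7] AdAAdAAAAddAAAAd
[8] dAdAAdAAAAddAAAA
[9] AdAdAAdAAAAddAAA
[10] AAdAdAAdAAAAddAA
[11] AAAdAdAAdAAAAddA
[12] AAAAdAdAAdAAAAdd
[13] dAAAAdAdAAdAAAAd
[14] ddAAAAdAdAAdAAAA
[15] AddAAAAdAdAAdAAA
[16] AAddAAAAdAdAAdAA

0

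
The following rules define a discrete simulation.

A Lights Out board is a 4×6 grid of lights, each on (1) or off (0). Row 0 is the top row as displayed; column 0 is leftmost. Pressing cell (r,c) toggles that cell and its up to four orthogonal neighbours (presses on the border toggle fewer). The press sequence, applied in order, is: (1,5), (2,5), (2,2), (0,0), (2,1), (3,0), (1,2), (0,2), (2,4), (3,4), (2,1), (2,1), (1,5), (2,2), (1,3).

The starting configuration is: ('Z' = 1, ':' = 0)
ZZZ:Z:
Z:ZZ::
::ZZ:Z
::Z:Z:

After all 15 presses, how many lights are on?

14

0) ZZZ:Z:
Z:ZZ::
::ZZ:Z
::Z:Z:
1) ZZZ:ZZ
Z:ZZZZ
::ZZ::
::Z:Z:
2) ZZZ:ZZ
Z:ZZZ:
::ZZZZ
::Z:ZZ
3) ZZZ:ZZ
Z::ZZ:
:Z::ZZ
::::ZZ
4) ::Z:ZZ
:::ZZ:
:Z::ZZ
::::ZZ
5) ::Z:ZZ
:Z:ZZ:
Z:Z:ZZ
:Z::ZZ
6) ::Z:ZZ
:Z:ZZ:
::Z:ZZ
Z:::ZZ
7) ::::ZZ
::Z:Z:
::::ZZ
Z:::ZZ
8) :ZZZZZ
::::Z:
::::ZZ
Z:::ZZ
9) :ZZZZZ
::::::
:::Z::
Z::::Z
10) :ZZZZZ
::::::
:::ZZ:
Z::ZZ:
11) :ZZZZZ
:Z::::
ZZZZZ:
ZZ:ZZ:
12) :ZZZZZ
::::::
:::ZZ:
Z::ZZ:
13) :ZZZZ:
::::ZZ
:::ZZZ
Z::ZZ:
14) :ZZZZ:
::Z:ZZ
:ZZ:ZZ
Z:ZZZ:
15) :ZZ:Z:
:::Z:Z
:ZZZZZ
Z:ZZZ:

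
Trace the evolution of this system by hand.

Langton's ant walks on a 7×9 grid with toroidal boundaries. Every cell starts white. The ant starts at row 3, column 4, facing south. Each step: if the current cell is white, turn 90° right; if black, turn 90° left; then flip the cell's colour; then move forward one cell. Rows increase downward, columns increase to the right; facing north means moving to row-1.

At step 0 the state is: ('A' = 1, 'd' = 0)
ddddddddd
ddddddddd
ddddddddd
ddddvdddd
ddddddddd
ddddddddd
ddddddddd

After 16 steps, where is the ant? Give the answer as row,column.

gen 0: ddddddddd
ddddddddd
ddddddddd
ddddvdddd
ddddddddd
ddddddddd
ddddddddd
gen 1: ddddddddd
ddddddddd
ddddddddd
ddd<Adddd
ddddddddd
ddddddddd
ddddddddd
gen 2: ddddddddd
ddddddddd
ddd^ddddd
dddAAdddd
ddddddddd
ddddddddd
ddddddddd
gen 3: ddddddddd
ddddddddd
dddA>dddd
dddAAdddd
ddddddddd
ddddddddd
ddddddddd
gen 4: ddddddddd
ddddddddd
dddAAdddd
dddAvdddd
ddddddddd
ddddddddd
ddddddddd
gen 5: ddddddddd
ddddddddd
dddAAdddd
dddAd>ddd
ddddddddd
ddddddddd
ddddddddd
gen 6: ddddddddd
ddddddddd
dddAAdddd
dddAdAddd
dddddvddd
ddddddddd
ddddddddd
gen 7: ddddddddd
ddddddddd
dddAAdddd
dddAdAddd
dddd<Addd
ddddddddd
ddddddddd
gen 8: ddddddddd
ddddddddd
dddAAdddd
dddA^Addd
ddddAAddd
ddddddddd
ddddddddd
gen 9: ddddddddd
ddddddddd
dddAAdddd
dddAA>ddd
ddddAAddd
ddddddddd
ddddddddd
gen 10: ddddddddd
ddddddddd
dddAA^ddd
dddAAdddd
ddddAAddd
ddddddddd
ddddddddd
gen 11: ddddddddd
ddddddddd
dddAAA>dd
dddAAdddd
ddddAAddd
ddddddddd
ddddddddd
gen 12: ddddddddd
ddddddddd
dddAAAAdd
dddAAdvdd
ddddAAddd
ddddddddd
ddddddddd
gen 13: ddddddddd
ddddddddd
dddAAAAdd
dddAA<Add
ddddAAddd
ddddddddd
ddddddddd
gen 14: ddddddddd
ddddddddd
dddAA^Add
dddAAAAdd
ddddAAddd
ddddddddd
ddddddddd
gen 15: ddddddddd
ddddddddd
dddA<dAdd
dddAAAAdd
ddddAAddd
ddddddddd
ddddddddd
gen 16: ddddddddd
ddddddddd
dddAddAdd
dddAvAAdd
ddddAAddd
ddddddddd
ddddddddd

3,4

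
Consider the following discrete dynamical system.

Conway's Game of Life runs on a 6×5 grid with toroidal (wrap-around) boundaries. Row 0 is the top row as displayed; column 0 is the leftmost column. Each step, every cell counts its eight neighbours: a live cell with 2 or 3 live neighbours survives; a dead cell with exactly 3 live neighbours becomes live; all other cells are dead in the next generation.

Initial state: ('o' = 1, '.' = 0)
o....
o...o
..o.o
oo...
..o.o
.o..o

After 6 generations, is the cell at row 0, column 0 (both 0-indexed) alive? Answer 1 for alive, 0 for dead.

1

0) o....
o...o
..o.o
oo...
..o.o
.o..o
1) .o...
oo.oo
...oo
ooo.o
..ooo
.o.oo
2) .o...
.o.o.
.....
.o...
.....
.o..o
3) .o...
..o..
..o..
.....
o....
o....
4) .o...
.oo..
.....
.....
.....
oo...
5) .....
.oo..
.....
.....
.....
oo...
6) o.o..
.....
.....
.....
.....
.....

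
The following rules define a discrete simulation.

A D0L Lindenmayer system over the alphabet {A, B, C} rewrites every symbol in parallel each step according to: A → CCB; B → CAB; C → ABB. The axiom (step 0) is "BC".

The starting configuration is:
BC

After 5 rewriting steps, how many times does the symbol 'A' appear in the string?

k=0  BC
k=1  CABABB
k=2  ABBCCBCABCCBCABCAB
k=3  CCBCABCABABBABBCABABBCCBCABABBABBCABABBCCBCABABBCCBCAB
k=4  ABBABBCABABBCCBCABABBCCBCABCCBCABCABCCBCABCABABBCCBCABCCBC…BCABCCBCABCABABBABBCABABBCCBCABCCBCABCABABBABBCABABBCCBCAB  (len 162)
k=5  CCBCABCABCCBCABCABABBCCBCABCCBCABCABABBABBCABABBCCBCABCCBC…BCABCCBCABCABCCBCABCABABBCCBCABCCBCABCABABBABBCABABBCCBCAB  (len 486)

122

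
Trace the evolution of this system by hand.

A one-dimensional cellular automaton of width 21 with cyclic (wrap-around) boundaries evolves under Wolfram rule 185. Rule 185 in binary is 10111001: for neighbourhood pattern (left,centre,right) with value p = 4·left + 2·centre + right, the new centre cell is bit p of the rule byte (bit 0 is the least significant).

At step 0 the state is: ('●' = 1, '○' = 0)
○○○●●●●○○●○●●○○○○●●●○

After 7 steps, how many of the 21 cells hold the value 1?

0) ○○○●●●●○○●○●●○○○○●●●○
1) ●●○●●●○●○○●●○●●●○●●○●
2) ●○●●●○●○●○●○●●●○●●○●●
3) ○●●●○●○●○●○●●●○●●○●●●
4) ●●●○●○●○●○●●●○●●○●●●○
5) ●●○●○●○●○●●●○●●○●●●○●
6) ●○●○●○●○●●●○●●○●●●○●●
7) ○●○●○●○●●●○●●○●●●○●●●

14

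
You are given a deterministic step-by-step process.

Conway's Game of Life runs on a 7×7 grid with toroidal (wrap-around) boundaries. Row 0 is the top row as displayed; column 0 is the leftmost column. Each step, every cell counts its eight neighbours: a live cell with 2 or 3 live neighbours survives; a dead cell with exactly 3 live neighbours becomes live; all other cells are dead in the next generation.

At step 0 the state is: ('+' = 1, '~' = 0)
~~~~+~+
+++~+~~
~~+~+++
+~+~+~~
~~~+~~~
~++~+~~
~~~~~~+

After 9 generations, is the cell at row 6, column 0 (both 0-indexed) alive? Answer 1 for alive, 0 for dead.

0

step 0: ~~~~+~+
+++~+~~
~~+~+++
+~+~+~~
~~~+~~~
~++~+~~
~~~~~~+
step 1: ~+~+~~+
+++~+~~
~~+~+~+
~++~+~+
~~~~+~~
~~++~~~
+~~+~~~
step 2: ~~~++~+
~~~~+~+
~~~~+~+
+++~+~~
~+~~++~
~~+++~~
++~++~~
step 3: ~~+~~~+
+~~~+~+
~+~~+~+
+++~+~+
+~~~~+~
+~~~~~~
++~~~~~
step 4: ~~~~~++
~+~+~~+
~~+~+~~
~~+++~~
~~~~~+~
+~~~~~~
++~~~~+
step 5: ~++~~+~
+~+++~+
~+~~++~
~~+~++~
~~~++~~
++~~~~~
~+~~~+~
step 6: ~~~~~+~
+~~~~~+
++~~~~~
~~+~~~~
~+++++~
+++~+~~
~~~~~~+
step 7: +~~~~+~
++~~~~+
++~~~~+
+~~~+~~
+~~~++~
+~~~+~+
++~~~++
step 8: ~~~~~+~
~~~~~+~
~~~~~+~
~~~~+~~
++~++~~
~~~~+~~
~+~~+~~
step 9: ~~~~++~
~~~~+++
~~~~++~
~~~+++~
~~~+++~
+++~++~
~~~~++~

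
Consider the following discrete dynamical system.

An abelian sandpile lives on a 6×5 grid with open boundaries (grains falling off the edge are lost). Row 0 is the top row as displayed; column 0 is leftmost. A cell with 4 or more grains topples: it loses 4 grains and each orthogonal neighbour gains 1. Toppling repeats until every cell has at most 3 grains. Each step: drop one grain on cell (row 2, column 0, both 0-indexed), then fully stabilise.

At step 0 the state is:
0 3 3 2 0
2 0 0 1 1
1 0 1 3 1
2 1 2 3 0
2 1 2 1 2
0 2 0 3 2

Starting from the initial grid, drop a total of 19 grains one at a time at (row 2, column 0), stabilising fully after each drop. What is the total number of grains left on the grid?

0) 0 3 3 2 0
2 0 0 1 1
1 0 1 3 1
2 1 2 3 0
2 1 2 1 2
0 2 0 3 2
1) 0 3 3 2 0
2 0 0 1 1
2 0 1 3 1
2 1 2 3 0
2 1 2 1 2
0 2 0 3 2
2) 0 3 3 2 0
2 0 0 1 1
3 0 1 3 1
2 1 2 3 0
2 1 2 1 2
0 2 0 3 2
3) 0 3 3 2 0
3 0 0 1 1
0 1 1 3 1
3 1 2 3 0
2 1 2 1 2
0 2 0 3 2
4) 0 3 3 2 0
3 0 0 1 1
1 1 1 3 1
3 1 2 3 0
2 1 2 1 2
0 2 0 3 2
5) 0 3 3 2 0
3 0 0 1 1
2 1 1 3 1
3 1 2 3 0
2 1 2 1 2
0 2 0 3 2
6) 0 3 3 2 0
3 0 0 1 1
3 1 1 3 1
3 1 2 3 0
2 1 2 1 2
0 2 0 3 2
7) 1 3 3 2 0
0 1 0 1 1
2 2 1 3 1
0 2 2 3 0
3 1 2 1 2
0 2 0 3 2
8) 1 3 3 2 0
0 1 0 1 1
3 2 1 3 1
0 2 2 3 0
3 1 2 1 2
0 2 0 3 2
9) 1 3 3 2 0
1 1 0 1 1
0 3 1 3 1
1 2 2 3 0
3 1 2 1 2
0 2 0 3 2
10) 1 3 3 2 0
1 1 0 1 1
1 3 1 3 1
1 2 2 3 0
3 1 2 1 2
0 2 0 3 2
11) 1 3 3 2 0
1 1 0 1 1
2 3 1 3 1
1 2 2 3 0
3 1 2 1 2
0 2 0 3 2
12) 1 3 3 2 0
1 1 0 1 1
3 3 1 3 1
1 2 2 3 0
3 1 2 1 2
0 2 0 3 2
13) 1 3 3 2 0
2 2 0 1 1
1 0 2 3 1
2 3 2 3 0
3 1 2 1 2
0 2 0 3 2
14) 1 3 3 2 0
2 2 0 1 1
2 0 2 3 1
2 3 2 3 0
3 1 2 1 2
0 2 0 3 2
15) 1 3 3 2 0
2 2 0 1 1
3 0 2 3 1
2 3 2 3 0
3 1 2 1 2
0 2 0 3 2
16) 1 3 3 2 0
3 2 0 1 1
0 1 2 3 1
3 3 2 3 0
3 1 2 1 2
0 2 0 3 2
17) 1 3 3 2 0
3 2 0 1 1
1 1 2 3 1
3 3 2 3 0
3 1 2 1 2
0 2 0 3 2
18) 1 3 3 2 0
3 2 0 1 1
2 1 2 3 1
3 3 2 3 0
3 1 2 1 2
0 2 0 3 2
19) 1 3 3 2 0
3 2 0 1 1
3 1 2 3 1
3 3 2 3 0
3 1 2 1 2
0 2 0 3 2

53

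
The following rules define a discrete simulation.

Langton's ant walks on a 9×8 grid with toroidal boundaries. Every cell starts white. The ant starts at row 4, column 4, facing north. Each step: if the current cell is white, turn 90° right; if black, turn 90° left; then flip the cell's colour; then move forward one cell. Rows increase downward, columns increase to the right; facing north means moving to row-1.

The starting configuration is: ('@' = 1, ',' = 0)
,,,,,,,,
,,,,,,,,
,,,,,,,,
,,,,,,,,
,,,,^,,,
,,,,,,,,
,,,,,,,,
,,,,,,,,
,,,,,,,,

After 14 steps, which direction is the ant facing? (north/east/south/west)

south

step 0: ,,,,,,,,
,,,,,,,,
,,,,,,,,
,,,,,,,,
,,,,^,,,
,,,,,,,,
,,,,,,,,
,,,,,,,,
,,,,,,,,
step 1: ,,,,,,,,
,,,,,,,,
,,,,,,,,
,,,,,,,,
,,,,@>,,
,,,,,,,,
,,,,,,,,
,,,,,,,,
,,,,,,,,
step 2: ,,,,,,,,
,,,,,,,,
,,,,,,,,
,,,,,,,,
,,,,@@,,
,,,,,v,,
,,,,,,,,
,,,,,,,,
,,,,,,,,
step 3: ,,,,,,,,
,,,,,,,,
,,,,,,,,
,,,,,,,,
,,,,@@,,
,,,,<@,,
,,,,,,,,
,,,,,,,,
,,,,,,,,
step 4: ,,,,,,,,
,,,,,,,,
,,,,,,,,
,,,,,,,,
,,,,^@,,
,,,,@@,,
,,,,,,,,
,,,,,,,,
,,,,,,,,
step 5: ,,,,,,,,
,,,,,,,,
,,,,,,,,
,,,,,,,,
,,,<,@,,
,,,,@@,,
,,,,,,,,
,,,,,,,,
,,,,,,,,
step 6: ,,,,,,,,
,,,,,,,,
,,,,,,,,
,,,^,,,,
,,,@,@,,
,,,,@@,,
,,,,,,,,
,,,,,,,,
,,,,,,,,
step 7: ,,,,,,,,
,,,,,,,,
,,,,,,,,
,,,@>,,,
,,,@,@,,
,,,,@@,,
,,,,,,,,
,,,,,,,,
,,,,,,,,
step 8: ,,,,,,,,
,,,,,,,,
,,,,,,,,
,,,@@,,,
,,,@v@,,
,,,,@@,,
,,,,,,,,
,,,,,,,,
,,,,,,,,
step 9: ,,,,,,,,
,,,,,,,,
,,,,,,,,
,,,@@,,,
,,,<@@,,
,,,,@@,,
,,,,,,,,
,,,,,,,,
,,,,,,,,
step 10: ,,,,,,,,
,,,,,,,,
,,,,,,,,
,,,@@,,,
,,,,@@,,
,,,v@@,,
,,,,,,,,
,,,,,,,,
,,,,,,,,
step 11: ,,,,,,,,
,,,,,,,,
,,,,,,,,
,,,@@,,,
,,,,@@,,
,,<@@@,,
,,,,,,,,
,,,,,,,,
,,,,,,,,
step 12: ,,,,,,,,
,,,,,,,,
,,,,,,,,
,,,@@,,,
,,^,@@,,
,,@@@@,,
,,,,,,,,
,,,,,,,,
,,,,,,,,
step 13: ,,,,,,,,
,,,,,,,,
,,,,,,,,
,,,@@,,,
,,@>@@,,
,,@@@@,,
,,,,,,,,
,,,,,,,,
,,,,,,,,
step 14: ,,,,,,,,
,,,,,,,,
,,,,,,,,
,,,@@,,,
,,@@@@,,
,,@v@@,,
,,,,,,,,
,,,,,,,,
,,,,,,,,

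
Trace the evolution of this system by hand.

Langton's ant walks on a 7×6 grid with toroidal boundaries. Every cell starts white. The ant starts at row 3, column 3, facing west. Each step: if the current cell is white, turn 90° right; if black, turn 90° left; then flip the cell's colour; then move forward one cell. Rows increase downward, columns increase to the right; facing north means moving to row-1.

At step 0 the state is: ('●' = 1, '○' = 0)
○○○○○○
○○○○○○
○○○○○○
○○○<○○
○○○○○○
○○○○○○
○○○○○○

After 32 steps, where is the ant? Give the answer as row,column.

5,5

0) ○○○○○○
○○○○○○
○○○○○○
○○○<○○
○○○○○○
○○○○○○
○○○○○○
1) ○○○○○○
○○○○○○
○○○^○○
○○○●○○
○○○○○○
○○○○○○
○○○○○○
2) ○○○○○○
○○○○○○
○○○●>○
○○○●○○
○○○○○○
○○○○○○
○○○○○○
3) ○○○○○○
○○○○○○
○○○●●○
○○○●v○
○○○○○○
○○○○○○
○○○○○○
4) ○○○○○○
○○○○○○
○○○●●○
○○○<●○
○○○○○○
○○○○○○
○○○○○○
5) ○○○○○○
○○○○○○
○○○●●○
○○○○●○
○○○v○○
○○○○○○
○○○○○○
6) ○○○○○○
○○○○○○
○○○●●○
○○○○●○
○○<●○○
○○○○○○
○○○○○○
7) ○○○○○○
○○○○○○
○○○●●○
○○^○●○
○○●●○○
○○○○○○
○○○○○○
8) ○○○○○○
○○○○○○
○○○●●○
○○●>●○
○○●●○○
○○○○○○
○○○○○○
9) ○○○○○○
○○○○○○
○○○●●○
○○●●●○
○○●v○○
○○○○○○
○○○○○○
10) ○○○○○○
○○○○○○
○○○●●○
○○●●●○
○○●○>○
○○○○○○
○○○○○○
11) ○○○○○○
○○○○○○
○○○●●○
○○●●●○
○○●○●○
○○○○v○
○○○○○○
12) ○○○○○○
○○○○○○
○○○●●○
○○●●●○
○○●○●○
○○○<●○
○○○○○○
13) ○○○○○○
○○○○○○
○○○●●○
○○●●●○
○○●^●○
○○○●●○
○○○○○○
14) ○○○○○○
○○○○○○
○○○●●○
○○●●●○
○○●●>○
○○○●●○
○○○○○○
15) ○○○○○○
○○○○○○
○○○●●○
○○●●^○
○○●●○○
○○○●●○
○○○○○○
16) ○○○○○○
○○○○○○
○○○●●○
○○●<○○
○○●●○○
○○○●●○
○○○○○○
17) ○○○○○○
○○○○○○
○○○●●○
○○●○○○
○○●v○○
○○○●●○
○○○○○○
18) ○○○○○○
○○○○○○
○○○●●○
○○●○○○
○○●○>○
○○○●●○
○○○○○○
19) ○○○○○○
○○○○○○
○○○●●○
○○●○○○
○○●○●○
○○○●v○
○○○○○○
20) ○○○○○○
○○○○○○
○○○●●○
○○●○○○
○○●○●○
○○○●○>
○○○○○○
21) ○○○○○○
○○○○○○
○○○●●○
○○●○○○
○○●○●○
○○○●○●
○○○○○v
22) ○○○○○○
○○○○○○
○○○●●○
○○●○○○
○○●○●○
○○○●○●
○○○○<●
23) ○○○○○○
○○○○○○
○○○●●○
○○●○○○
○○●○●○
○○○●^●
○○○○●●
24) ○○○○○○
○○○○○○
○○○●●○
○○●○○○
○○●○●○
○○○●●>
○○○○●●
25) ○○○○○○
○○○○○○
○○○●●○
○○●○○○
○○●○●^
○○○●●○
○○○○●●
26) ○○○○○○
○○○○○○
○○○●●○
○○●○○○
>○●○●●
○○○●●○
○○○○●●
27) ○○○○○○
○○○○○○
○○○●●○
○○●○○○
●○●○●●
v○○●●○
○○○○●●
28) ○○○○○○
○○○○○○
○○○●●○
○○●○○○
●○●○●●
●○○●●<
○○○○●●
29) ○○○○○○
○○○○○○
○○○●●○
○○●○○○
●○●○●^
●○○●●●
○○○○●●
30) ○○○○○○
○○○○○○
○○○●●○
○○●○○○
●○●○<○
●○○●●●
○○○○●●
31) ○○○○○○
○○○○○○
○○○●●○
○○●○○○
●○●○○○
●○○●v●
○○○○●●
32) ○○○○○○
○○○○○○
○○○●●○
○○●○○○
●○●○○○
●○○●○>
○○○○●●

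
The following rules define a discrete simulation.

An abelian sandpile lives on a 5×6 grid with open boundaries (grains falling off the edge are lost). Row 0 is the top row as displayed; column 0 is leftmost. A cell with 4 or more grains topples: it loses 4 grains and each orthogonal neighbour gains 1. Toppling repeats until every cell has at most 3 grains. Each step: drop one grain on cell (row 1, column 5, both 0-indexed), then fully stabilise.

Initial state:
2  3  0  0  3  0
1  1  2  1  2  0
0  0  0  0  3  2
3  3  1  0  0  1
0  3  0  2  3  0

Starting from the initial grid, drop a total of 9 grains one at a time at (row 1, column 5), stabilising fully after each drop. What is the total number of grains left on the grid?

t=0: 2  3  0  0  3  0
1  1  2  1  2  0
0  0  0  0  3  2
3  3  1  0  0  1
0  3  0  2  3  0
t=1: 2  3  0  0  3  0
1  1  2  1  2  1
0  0  0  0  3  2
3  3  1  0  0  1
0  3  0  2  3  0
t=2: 2  3  0  0  3  0
1  1  2  1  2  2
0  0  0  0  3  2
3  3  1  0  0  1
0  3  0  2  3  0
t=3: 2  3  0  0  3  0
1  1  2  1  2  3
0  0  0  0  3  2
3  3  1  0  0  1
0  3  0  2  3  0
t=4: 2  3  0  0  3  1
1  1  2  1  3  0
0  0  0  0  3  3
3  3  1  0  0  1
0  3  0  2  3  0
t=5: 2  3  0  0  3  1
1  1  2  1  3  1
0  0  0  0  3  3
3  3  1  0  0  1
0  3  0  2  3  0
t=6: 2  3  0  0  3  1
1  1  2  1  3  2
0  0  0  0  3  3
3  3  1  0  0  1
0  3  0  2  3  0
t=7: 2  3  0  0  3  1
1  1  2  1  3  3
0  0  0  0  3  3
3  3  1  0  0  1
0  3  0  2  3  0
t=8: 2  3  0  1  0  3
1  1  2  2  2  2
0  0  0  1  1  1
3  3  1  0  1  2
0  3  0  2  3  0
t=9: 2  3  0  1  0  3
1  1  2  2  2  3
0  0  0  1  1  1
3  3  1  0  1  2
0  3  0  2  3  0

41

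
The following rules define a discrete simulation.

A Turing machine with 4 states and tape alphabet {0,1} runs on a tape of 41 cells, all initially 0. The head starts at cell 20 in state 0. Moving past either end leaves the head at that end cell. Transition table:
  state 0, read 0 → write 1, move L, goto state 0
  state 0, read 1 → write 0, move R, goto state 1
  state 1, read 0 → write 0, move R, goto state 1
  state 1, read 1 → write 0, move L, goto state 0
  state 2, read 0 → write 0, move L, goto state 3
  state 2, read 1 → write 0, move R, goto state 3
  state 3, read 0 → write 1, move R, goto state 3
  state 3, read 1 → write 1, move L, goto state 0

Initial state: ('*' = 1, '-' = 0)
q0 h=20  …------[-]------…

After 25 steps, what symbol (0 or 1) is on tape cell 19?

1

[0] q0 h=20  …------[-]------…
[1] q0 h=19  …------[-]*-----…
[2] q0 h=18  …------[-]**----…
[3] q0 h=17  …------[-]***---…
[4] q0 h=16  …------[-]****--…
[5] q0 h=15  …------[-]*****-…
[6] q0 h=14  …------[-]******…
[7] q0 h=13  …------[-]******…
[8] q0 h=12  …------[-]******…
[9] q0 h=11  …------[-]******…
[10] q0 h=10  …------[-]******…
[11] q0 h= 9  …------[-]******…
[12] q0 h= 8  …------[-]******…
[13] q0 h= 7  …------[-]******…
[14] q0 h= 6  |------[-]******…
[15] q0 h= 5  |-----[-]******…
[16] q0 h= 4  |----[-]******…
[17] q0 h= 3  |---[-]******…
[18] q0 h= 2  |--[-]******…
[19] q0 h= 1  |-[-]******…
[20] q0 h= 0  |[-]******…
[21] q0 h= 0  |[*]******…
[22] q1 h= 1  |-[*]******…
[23] q0 h= 0  |[-]-*****…
[24] q0 h= 0  |[*]-*****…
[25] q1 h= 1  |-[-]******…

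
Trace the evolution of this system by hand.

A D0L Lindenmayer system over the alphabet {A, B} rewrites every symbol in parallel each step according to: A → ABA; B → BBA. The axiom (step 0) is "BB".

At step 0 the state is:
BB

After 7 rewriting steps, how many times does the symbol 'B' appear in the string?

gen 0: BB
gen 1: BBABBA
gen 2: BBABBAABABBABBAABA
gen 3: BBABBAABABBABBAABAABABBAABABBABBAABABBABBAABAABABBAABA
gen 4: BBABBAABABBABBAABAABABBAABABBABBAABABBABBAABAABABBAABAABAB…AABABBABBAABABBABBAABAABABBAABAABABBAABABBABBAABAABABBAABA  (len 162)
gen 5: BBABBAABABBABBAABAABABBAABABBABBAABABBABBAABAABABBAABAABAB…AABABBABBAABABBABBAABAABABBAABAABABBAABABBABBAABAABABBAABA  (len 486)
gen 6: BBABBAABABBABBAABAABABBAABABBABBAABABBABBAABAABABBAABAABAB…AABABBABBAABABBABBAABAABABBAABAABABBAABABBABBAABAABABBAABA  (len 1458)
gen 7: BBABBAABABBABBAABAABABBAABABBABBAABABBABBAABAABABBAABAABAB…AABABBABBAABABBABBAABAABABBAABAABABBAABABBABBAABAABABBAABA  (len 4374)

2188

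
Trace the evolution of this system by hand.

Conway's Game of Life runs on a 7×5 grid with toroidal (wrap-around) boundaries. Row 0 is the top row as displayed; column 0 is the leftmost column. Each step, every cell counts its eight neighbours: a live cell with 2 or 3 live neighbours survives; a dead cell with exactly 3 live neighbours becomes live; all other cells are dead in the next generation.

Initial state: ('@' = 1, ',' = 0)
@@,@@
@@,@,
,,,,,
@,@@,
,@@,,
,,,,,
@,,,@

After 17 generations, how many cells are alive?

13

step 0: @@,@@
@@,@,
,,,,,
@,@@,
,@@,,
,,,,,
@,,,@
step 1: ,,,@,
,@,@,
@,,@,
,,@@,
,@@@,
@@,,,
,@,@,
step 2: ,,,@@
,,,@,
,@,@,
,,,,,
@,,@@
@,,@@
@@,,@
step 3: ,,@@,
,,,@,
,,@,,
@,@@,
@,,@,
,,@,,
,@@,,
step 4: ,@,@,
,,,@,
,@@,@
,,@@,
,,,@,
,,@@,
,@,,,
step 5: ,,,,,
@@,@@
,@,,@
,@,,@
,,,,@
,,@@,
,@,@,
step 6: ,@,@,
,@@@@
,@,,,
,,,@@
@,@,@
,,@@@
,,,@,
step 7: @@,,,
,@,@@
,@,,,
,@@@@
@@@,,
@@@,,
,,,,,
step 8: @@@,@
,@,,@
,@,,,
,,,@@
,,,,,
@,@,,
,,@,,
step 9: ,,@,@
,,,@@
,,@@@
,,,,,
,,,@@
,@,,,
,,@,@
step 10: @,@,@
@,,,,
,,@,@
,,@,,
,,,,,
@,@,@
@@@,,
step 11: ,,@@@
@,,,,
,@,@,
,,,@,
,@,@,
@,@@@
,,@,,
step 12: ,@@@@
@@,,,
,,@,@
,,,@@
@@,,,
@,,,@
@,,,,
step 13: ,,@@@
,,,,,
,@@,@
,@@@@
,@,@,
,,,,@
,,@,,
step 14: ,,@@,
@@,,@
,@,,@
,,,,@
,@,,,
,,@@,
,,@,@
step 15: ,,@,,
,@,,@
,@,@@
,,,,,
,,@@,
,@@@,
,@,,@
step 16: ,@@@,
,@,,@
,,@@@
,,,,@
,@,@,
@@,,@
@@,,,
step 17: ,,,@@
,@,,@
,,@,@
@,,,@
,@@@,
,,,,@
,,,@,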